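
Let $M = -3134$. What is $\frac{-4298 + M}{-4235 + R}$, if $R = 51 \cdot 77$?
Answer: $\frac{1858}{77} \approx 24.13$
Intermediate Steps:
$R = 3927$
$\frac{-4298 + M}{-4235 + R} = \frac{-4298 - 3134}{-4235 + 3927} = - \frac{7432}{-308} = \left(-7432\right) \left(- \frac{1}{308}\right) = \frac{1858}{77}$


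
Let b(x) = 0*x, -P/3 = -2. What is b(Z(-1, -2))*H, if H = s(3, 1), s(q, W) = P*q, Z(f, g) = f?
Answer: 0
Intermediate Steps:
P = 6 (P = -3*(-2) = 6)
b(x) = 0
s(q, W) = 6*q
H = 18 (H = 6*3 = 18)
b(Z(-1, -2))*H = 0*18 = 0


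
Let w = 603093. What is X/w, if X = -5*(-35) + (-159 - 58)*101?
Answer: -21742/603093 ≈ -0.036051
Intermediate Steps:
X = -21742 (X = 175 - 217*101 = 175 - 21917 = -21742)
X/w = -21742/603093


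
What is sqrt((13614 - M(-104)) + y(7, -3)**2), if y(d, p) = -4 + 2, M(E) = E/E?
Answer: 3*sqrt(1513) ≈ 116.69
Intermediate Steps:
M(E) = 1
y(d, p) = -2
sqrt((13614 - M(-104)) + y(7, -3)**2) = sqrt((13614 - 1*1) + (-2)**2) = sqrt((13614 - 1) + 4) = sqrt(13613 + 4) = sqrt(13617) = 3*sqrt(1513)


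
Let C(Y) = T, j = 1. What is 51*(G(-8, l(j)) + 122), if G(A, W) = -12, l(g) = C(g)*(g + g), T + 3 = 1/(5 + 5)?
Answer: 5610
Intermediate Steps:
T = -29/10 (T = -3 + 1/(5 + 5) = -3 + 1/10 = -29/10 ≈ -2.9000)
C(Y) = -29/10
l(g) = -29*g/5 (l(g) = -29*(g + g)/10 = -29*g/5)
51*(G(-8, l(j)) + 122) = 51*(-12 + 122) = 51*110 = 5610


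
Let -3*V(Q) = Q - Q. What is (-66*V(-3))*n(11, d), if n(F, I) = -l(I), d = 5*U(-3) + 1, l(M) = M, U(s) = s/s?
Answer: 0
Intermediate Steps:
U(s) = 1
V(Q) = 0 (V(Q) = -(Q - Q)/3 = -⅓*0 = 0)
d = 6 (d = 5*1 + 1 = 5 + 1 = 6)
n(F, I) = -I
(-66*V(-3))*n(11, d) = (-66*0)*(-1*6) = 0*(-6) = 0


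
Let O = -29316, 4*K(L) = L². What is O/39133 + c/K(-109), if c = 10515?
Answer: 1297630584/464939173 ≈ 2.7910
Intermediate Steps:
K(L) = L²/4
O/39133 + c/K(-109) = -29316/39133 + 10515/(((¼)*(-109)²)) = -29316*1/39133 + 10515/(((¼)*11881)) = -29316/39133 + 10515/(11881/4) = -29316/39133 + 10515*(4/11881) = -29316/39133 + 42060/11881 = 1297630584/464939173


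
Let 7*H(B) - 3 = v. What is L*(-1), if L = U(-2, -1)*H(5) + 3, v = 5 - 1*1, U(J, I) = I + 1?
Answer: -3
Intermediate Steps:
U(J, I) = 1 + I
v = 4 (v = 5 - 1 = 4)
H(B) = 1 (H(B) = 3/7 + (⅐)*4 = 3/7 + 4/7 = 1)
L = 3 (L = (1 - 1)*1 + 3 = 0*1 + 3 = 0 + 3 = 3)
L*(-1) = 3*(-1) = -3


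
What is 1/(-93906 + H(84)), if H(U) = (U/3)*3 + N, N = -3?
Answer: -1/93825 ≈ -1.0658e-5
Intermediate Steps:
H(U) = -3 + U (H(U) = (U/3)*3 - 3 = U - 3 = -3 + U)
1/(-93906 + H(84)) = 1/(-93906 + (-3 + 84)) = 1/(-93906 + 81) = 1/(-93825) = -1/93825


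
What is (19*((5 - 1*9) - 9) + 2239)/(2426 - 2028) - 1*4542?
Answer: -902862/199 ≈ -4537.0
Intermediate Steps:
(19*((5 - 1*9) - 9) + 2239)/(2426 - 2028) - 1*4542 = (19*((5 - 9) - 9) + 2239)/398 - 4542 = (19*(-4 - 9) + 2239)*(1/398) - 4542 = (19*(-13) + 2239)*(1/398) - 4542 = (-247 + 2239)*(1/398) - 4542 = 1992*(1/398) - 4542 = 996/199 - 4542 = -902862/199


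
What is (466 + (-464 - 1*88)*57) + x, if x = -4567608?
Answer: -4598606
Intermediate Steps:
(466 + (-464 - 1*88)*57) + x = (466 + (-464 - 1*88)*57) - 4567608 = (466 + (-464 - 88)*57) - 4567608 = (466 - 552*57) - 4567608 = (466 - 31464) - 4567608 = -30998 - 4567608 = -4598606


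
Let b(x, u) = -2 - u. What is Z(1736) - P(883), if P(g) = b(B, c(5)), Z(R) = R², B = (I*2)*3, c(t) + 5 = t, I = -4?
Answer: 3013698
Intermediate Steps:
c(t) = -5 + t
B = -24 (B = -4*2*3 = -8*3 = -24)
P(g) = -2 (P(g) = -2 - (-5 + 5) = -2 - 1*0 = -2 + 0 = -2)
Z(1736) - P(883) = 1736² - 1*(-2) = 3013696 + 2 = 3013698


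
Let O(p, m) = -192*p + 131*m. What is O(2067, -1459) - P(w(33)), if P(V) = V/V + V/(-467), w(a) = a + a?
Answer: -274593132/467 ≈ -5.8799e+5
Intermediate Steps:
w(a) = 2*a
P(V) = 1 - V/467 (P(V) = 1 + V*(-1/467) = 1 - V/467)
O(2067, -1459) - P(w(33)) = (-192*2067 + 131*(-1459)) - (1 - 2*33/467) = (-396864 - 191129) - (1 - 1/467*66) = -587993 - (1 - 66/467) = -587993 - 1*401/467 = -587993 - 401/467 = -274593132/467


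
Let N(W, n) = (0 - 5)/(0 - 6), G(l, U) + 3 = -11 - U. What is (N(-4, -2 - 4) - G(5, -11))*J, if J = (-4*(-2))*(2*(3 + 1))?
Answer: 736/3 ≈ 245.33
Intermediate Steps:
G(l, U) = -14 - U (G(l, U) = -3 + (-11 - U) = -14 - U)
N(W, n) = ⅚ (N(W, n) = -5/(-6) = -5*(-⅙) = ⅚)
J = 64 (J = 8*(2*4) = 8*8 = 64)
(N(-4, -2 - 4) - G(5, -11))*J = (⅚ - (-14 - 1*(-11)))*64 = (⅚ - (-14 + 11))*64 = (⅚ - 1*(-3))*64 = (⅚ + 3)*64 = (23/6)*64 = 736/3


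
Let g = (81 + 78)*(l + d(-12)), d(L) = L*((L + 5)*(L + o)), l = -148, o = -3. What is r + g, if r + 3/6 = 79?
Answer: -447587/2 ≈ -2.2379e+5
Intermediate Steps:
r = 157/2 (r = -1/2 + 79 = 157/2 ≈ 78.500)
d(L) = L*(-3 + L)*(5 + L) (d(L) = L*((L + 5)*(L - 3)) = L*((5 + L)*(-3 + L)) = L*((-3 + L)*(5 + L)) = L*(-3 + L)*(5 + L))
g = -223872 (g = (81 + 78)*(-148 - 12*(-15 + (-12)**2 + 2*(-12))) = 159*(-148 - 12*(-15 + 144 - 24)) = 159*(-148 - 12*105) = 159*(-148 - 1260) = 159*(-1408) = -223872)
r + g = 157/2 - 223872 = -447587/2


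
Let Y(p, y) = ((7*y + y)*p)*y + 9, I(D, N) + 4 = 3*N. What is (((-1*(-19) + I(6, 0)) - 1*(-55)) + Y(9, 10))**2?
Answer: 52983841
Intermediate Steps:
I(D, N) = -4 + 3*N
Y(p, y) = 9 + 8*p*y**2 (Y(p, y) = ((8*y)*p)*y + 9 = (8*p*y)*y + 9 = 8*p*y**2 + 9 = 9 + 8*p*y**2)
(((-1*(-19) + I(6, 0)) - 1*(-55)) + Y(9, 10))**2 = (((-1*(-19) + (-4 + 3*0)) - 1*(-55)) + (9 + 8*9*10**2))**2 = (((19 + (-4 + 0)) + 55) + (9 + 8*9*100))**2 = (((19 - 4) + 55) + (9 + 7200))**2 = ((15 + 55) + 7209)**2 = (70 + 7209)**2 = 7279**2 = 52983841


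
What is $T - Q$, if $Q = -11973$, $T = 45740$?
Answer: $57713$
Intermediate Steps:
$T - Q = 45740 - -11973 = 45740 + 11973 = 57713$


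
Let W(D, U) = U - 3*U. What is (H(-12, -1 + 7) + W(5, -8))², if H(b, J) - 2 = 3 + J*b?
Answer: 2601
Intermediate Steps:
W(D, U) = -2*U
H(b, J) = 5 + J*b (H(b, J) = 2 + (3 + J*b) = 5 + J*b)
(H(-12, -1 + 7) + W(5, -8))² = ((5 + (-1 + 7)*(-12)) - 2*(-8))² = ((5 + 6*(-12)) + 16)² = ((5 - 72) + 16)² = (-67 + 16)² = (-51)² = 2601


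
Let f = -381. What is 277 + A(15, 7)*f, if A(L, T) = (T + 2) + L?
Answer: -8867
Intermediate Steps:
A(L, T) = 2 + L + T (A(L, T) = (2 + T) + L = 2 + L + T)
277 + A(15, 7)*f = 277 + (2 + 15 + 7)*(-381) = 277 + 24*(-381) = 277 - 9144 = -8867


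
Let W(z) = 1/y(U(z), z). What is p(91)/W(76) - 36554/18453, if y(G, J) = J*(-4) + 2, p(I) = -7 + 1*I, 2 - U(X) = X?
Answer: -468152258/18453 ≈ -25370.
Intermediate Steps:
U(X) = 2 - X
p(I) = -7 + I
y(G, J) = 2 - 4*J (y(G, J) = -4*J + 2 = 2 - 4*J)
W(z) = 1/(2 - 4*z)
p(91)/W(76) - 36554/18453 = (-7 + 91)/((-1/(-2 + 4*76))) - 36554/18453 = 84/((-1/(-2 + 304))) - 36554*1/18453 = 84/((-1/302)) - 36554/18453 = 84/((-1*1/302)) - 36554/18453 = 84/(-1/302) - 36554/18453 = 84*(-302) - 36554/18453 = -25368 - 36554/18453 = -468152258/18453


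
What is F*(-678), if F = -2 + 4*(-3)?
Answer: 9492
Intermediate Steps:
F = -14 (F = -2 - 12 = -14)
F*(-678) = -14*(-678) = 9492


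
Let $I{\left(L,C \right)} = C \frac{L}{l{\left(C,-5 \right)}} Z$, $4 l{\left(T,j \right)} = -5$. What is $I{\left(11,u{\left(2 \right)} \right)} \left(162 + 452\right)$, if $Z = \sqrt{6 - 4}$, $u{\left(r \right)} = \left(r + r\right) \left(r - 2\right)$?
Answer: $0$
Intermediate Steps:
$l{\left(T,j \right)} = - \frac{5}{4}$ ($l{\left(T,j \right)} = \frac{1}{4} \left(-5\right) = - \frac{5}{4}$)
$u{\left(r \right)} = 2 r \left(-2 + r\right)$
$Z = \sqrt{2} \approx 1.4142$
$I{\left(L,C \right)} = - \frac{4 C L \sqrt{2}}{5}$ ($I{\left(L,C \right)} = C \frac{L}{- \frac{5}{4}} \sqrt{2} = C L \left(- \frac{4}{5}\right) \sqrt{2} = C \left(- \frac{4 L}{5}\right) \sqrt{2} = - \frac{4 C L}{5} \sqrt{2} = - \frac{4 C L \sqrt{2}}{5}$)
$I{\left(11,u{\left(2 \right)} \right)} \left(162 + 452\right) = \left(- \frac{4}{5}\right) 2 \cdot 2 \left(-2 + 2\right) 11 \sqrt{2} \left(162 + 452\right) = \left(- \frac{4}{5}\right) 2 \cdot 2 \cdot 0 \cdot 11 \sqrt{2} \cdot 614 = \left(- \frac{4}{5}\right) 0 \cdot 11 \sqrt{2} \cdot 614 = 0 \cdot 614 = 0$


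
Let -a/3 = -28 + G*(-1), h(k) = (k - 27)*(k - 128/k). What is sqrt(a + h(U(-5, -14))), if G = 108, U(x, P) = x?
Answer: 2*I*sqrt(1570)/5 ≈ 15.849*I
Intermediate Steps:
h(k) = (-27 + k)*(k - 128/k)
a = 408 (a = -3*(-28 + 108*(-1)) = -3*(-28 - 108) = -3*(-136) = 408)
sqrt(a + h(U(-5, -14))) = sqrt(408 + (-128 + (-5)**2 - 27*(-5) + 3456/(-5))) = sqrt(408 + (-128 + 25 + 135 + 3456*(-1/5))) = sqrt(408 + (-128 + 25 + 135 - 3456/5)) = sqrt(408 - 3296/5) = sqrt(-1256/5) = 2*I*sqrt(1570)/5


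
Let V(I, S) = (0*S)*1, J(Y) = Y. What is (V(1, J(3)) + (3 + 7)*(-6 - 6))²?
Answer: 14400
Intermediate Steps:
V(I, S) = 0 (V(I, S) = 0*1 = 0)
(V(1, J(3)) + (3 + 7)*(-6 - 6))² = (0 + (3 + 7)*(-6 - 6))² = (0 + 10*(-12))² = (0 - 120)² = (-120)² = 14400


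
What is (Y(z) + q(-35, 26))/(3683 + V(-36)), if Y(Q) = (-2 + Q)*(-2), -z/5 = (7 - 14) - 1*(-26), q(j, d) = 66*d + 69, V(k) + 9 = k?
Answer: 1979/3638 ≈ 0.54398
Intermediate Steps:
V(k) = -9 + k
q(j, d) = 69 + 66*d
z = -95 (z = -5*((7 - 14) - 1*(-26)) = -5*(-7 + 26) = -5*19 = -95)
Y(Q) = 4 - 2*Q
(Y(z) + q(-35, 26))/(3683 + V(-36)) = ((4 - 2*(-95)) + (69 + 66*26))/(3683 + (-9 - 36)) = ((4 + 190) + (69 + 1716))/(3683 - 45) = (194 + 1785)/3638 = 1979*(1/3638) = 1979/3638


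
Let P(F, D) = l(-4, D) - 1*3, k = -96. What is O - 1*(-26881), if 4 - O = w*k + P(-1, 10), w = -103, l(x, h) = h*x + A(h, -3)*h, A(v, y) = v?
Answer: 16940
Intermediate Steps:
l(x, h) = h**2 + h*x (l(x, h) = h*x + h*h = h*x + h**2 = h**2 + h*x)
P(F, D) = -3 + D*(-4 + D) (P(F, D) = D*(D - 4) - 1*3 = D*(-4 + D) - 3 = -3 + D*(-4 + D))
O = -9941 (O = 4 - (-103*(-96) + (-3 + 10*(-4 + 10))) = 4 - (9888 + (-3 + 10*6)) = 4 - (9888 + (-3 + 60)) = 4 - (9888 + 57) = 4 - 1*9945 = 4 - 9945 = -9941)
O - 1*(-26881) = -9941 - 1*(-26881) = -9941 + 26881 = 16940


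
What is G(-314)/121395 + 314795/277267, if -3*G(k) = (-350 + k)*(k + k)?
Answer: -974503789/100976482395 ≈ -0.0096508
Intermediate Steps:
G(k) = -2*k*(-350 + k)/3 (G(k) = -(-350 + k)*(k + k)/3 = -(-350 + k)*2*k/3 = -2*k*(-350 + k)/3)
G(-314)/121395 + 314795/277267 = ((⅔)*(-314)*(350 - 1*(-314)))/121395 + 314795/277267 = ((⅔)*(-314)*(350 + 314))*(1/121395) + 314795*(1/277267) = ((⅔)*(-314)*664)*(1/121395) + 314795/277267 = -416992/3*1/121395 + 314795/277267 = -416992/364185 + 314795/277267 = -974503789/100976482395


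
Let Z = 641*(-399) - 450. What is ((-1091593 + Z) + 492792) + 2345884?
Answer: 1490874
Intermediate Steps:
Z = -256209 (Z = -255759 - 450 = -256209)
((-1091593 + Z) + 492792) + 2345884 = ((-1091593 - 256209) + 492792) + 2345884 = (-1347802 + 492792) + 2345884 = -855010 + 2345884 = 1490874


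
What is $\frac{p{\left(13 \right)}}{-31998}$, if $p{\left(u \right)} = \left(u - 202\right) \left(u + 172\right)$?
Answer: $\frac{11655}{10666} \approx 1.0927$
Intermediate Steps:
$p{\left(u \right)} = \left(-202 + u\right) \left(172 + u\right)$
$\frac{p{\left(13 \right)}}{-31998} = \frac{-34744 + 13^{2} - 390}{-31998} = \left(-34744 + 169 - 390\right) \left(- \frac{1}{31998}\right) = \left(-34965\right) \left(- \frac{1}{31998}\right) = \frac{11655}{10666}$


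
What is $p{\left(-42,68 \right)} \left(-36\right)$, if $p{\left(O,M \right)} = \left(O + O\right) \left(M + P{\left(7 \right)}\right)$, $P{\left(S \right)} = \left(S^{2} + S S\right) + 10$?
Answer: $532224$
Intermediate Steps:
$P{\left(S \right)} = 10 + 2 S^{2}$ ($P{\left(S \right)} = \left(S^{2} + S^{2}\right) + 10 = 2 S^{2} + 10 = 10 + 2 S^{2}$)
$p{\left(O,M \right)} = 2 O \left(108 + M\right)$ ($p{\left(O,M \right)} = \left(O + O\right) \left(M + \left(10 + 2 \cdot 7^{2}\right)\right) = 2 O \left(M + \left(10 + 2 \cdot 49\right)\right) = 2 O \left(M + \left(10 + 98\right)\right) = 2 O \left(M + 108\right) = 2 O \left(108 + M\right)$)
$p{\left(-42,68 \right)} \left(-36\right) = 2 \left(-42\right) \left(108 + 68\right) \left(-36\right) = 2 \left(-42\right) 176 \left(-36\right) = \left(-14784\right) \left(-36\right) = 532224$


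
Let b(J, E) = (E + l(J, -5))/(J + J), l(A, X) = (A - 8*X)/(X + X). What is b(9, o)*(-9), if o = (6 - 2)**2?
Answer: -111/20 ≈ -5.5500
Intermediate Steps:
l(A, X) = (A - 8*X)/(2*X) (l(A, X) = (A - 8*X)/((2*X)) = (A - 8*X)*(1/(2*X)) = (A - 8*X)/(2*X))
o = 16 (o = 4**2 = 16)
b(J, E) = (-4 + E - J/10)/(2*J) (b(J, E) = (E + (-4 + (1/2)*J/(-5)))/(J + J) = (E + (-4 + (1/2)*J*(-1/5)))/((2*J)) = (E + (-4 - J/10))*(1/(2*J)) = (-4 + E - J/10)*(1/(2*J)) = (-4 + E - J/10)/(2*J))
b(9, o)*(-9) = ((1/20)*(-40 - 1*9 + 10*16)/9)*(-9) = ((1/20)*(1/9)*(-40 - 9 + 160))*(-9) = ((1/20)*(1/9)*111)*(-9) = (37/60)*(-9) = -111/20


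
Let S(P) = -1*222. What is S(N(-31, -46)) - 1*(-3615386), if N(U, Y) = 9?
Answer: 3615164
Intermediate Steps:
S(P) = -222
S(N(-31, -46)) - 1*(-3615386) = -222 - 1*(-3615386) = -222 + 3615386 = 3615164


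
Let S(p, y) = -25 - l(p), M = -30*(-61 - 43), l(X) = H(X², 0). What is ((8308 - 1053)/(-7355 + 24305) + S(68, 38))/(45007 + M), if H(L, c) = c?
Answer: -83299/163150530 ≈ -0.00051057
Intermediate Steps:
l(X) = 0
M = 3120 (M = -30*(-104) = 3120)
S(p, y) = -25 (S(p, y) = -25 - 1*0 = -25 + 0 = -25)
((8308 - 1053)/(-7355 + 24305) + S(68, 38))/(45007 + M) = ((8308 - 1053)/(-7355 + 24305) - 25)/(45007 + 3120) = (7255/16950 - 25)/48127 = (7255*(1/16950) - 25)*(1/48127) = (1451/3390 - 25)*(1/48127) = -83299/3390*1/48127 = -83299/163150530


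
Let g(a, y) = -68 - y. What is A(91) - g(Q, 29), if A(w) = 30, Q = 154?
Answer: 127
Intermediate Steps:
A(91) - g(Q, 29) = 30 - (-68 - 1*29) = 30 - (-68 - 29) = 30 - 1*(-97) = 30 + 97 = 127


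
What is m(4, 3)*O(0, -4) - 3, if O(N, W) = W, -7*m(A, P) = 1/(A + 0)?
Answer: -20/7 ≈ -2.8571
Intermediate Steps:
m(A, P) = -1/(7*A) (m(A, P) = -1/(7*(A + 0)) = -1/(7*A))
m(4, 3)*O(0, -4) - 3 = -1/7/4*(-4) - 3 = -1/7*1/4*(-4) - 3 = -1/28*(-4) - 3 = 1/7 - 3 = -20/7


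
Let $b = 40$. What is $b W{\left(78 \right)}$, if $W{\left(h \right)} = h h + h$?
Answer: $246480$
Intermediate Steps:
$W{\left(h \right)} = h + h^{2}$ ($W{\left(h \right)} = h^{2} + h = h + h^{2}$)
$b W{\left(78 \right)} = 40 \cdot 78 \left(1 + 78\right) = 40 \cdot 78 \cdot 79 = 40 \cdot 6162 = 246480$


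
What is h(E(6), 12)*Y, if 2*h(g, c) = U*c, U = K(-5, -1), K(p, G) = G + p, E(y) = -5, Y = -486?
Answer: 17496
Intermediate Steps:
U = -6 (U = -1 - 5 = -6)
h(g, c) = -3*c (h(g, c) = (-6*c)/2 = -3*c)
h(E(6), 12)*Y = -3*12*(-486) = -36*(-486) = 17496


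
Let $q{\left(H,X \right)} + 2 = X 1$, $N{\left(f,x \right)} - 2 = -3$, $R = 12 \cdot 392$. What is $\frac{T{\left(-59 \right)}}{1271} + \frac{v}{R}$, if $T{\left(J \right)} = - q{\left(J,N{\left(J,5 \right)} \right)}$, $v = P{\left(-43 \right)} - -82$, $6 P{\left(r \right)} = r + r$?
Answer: $\frac{42907}{2562336} \approx 0.016745$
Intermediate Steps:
$R = 4704$
$N{\left(f,x \right)} = -1$ ($N{\left(f,x \right)} = 2 - 3 = -1$)
$q{\left(H,X \right)} = -2 + X$ ($q{\left(H,X \right)} = -2 + X 1 = -2 + X$)
$P{\left(r \right)} = \frac{r}{3}$ ($P{\left(r \right)} = \frac{r + r}{6} = \frac{2 r}{6} = \frac{r}{3}$)
$v = \frac{203}{3}$ ($v = \frac{1}{3} \left(-43\right) - -82 = - \frac{43}{3} + 82 = \frac{203}{3} \approx 67.667$)
$T{\left(J \right)} = 3$ ($T{\left(J \right)} = - (-2 - 1) = \left(-1\right) \left(-3\right) = 3$)
$\frac{T{\left(-59 \right)}}{1271} + \frac{v}{R} = \frac{3}{1271} + \frac{203}{3 \cdot 4704} = 3 \cdot \frac{1}{1271} + \frac{203}{3} \cdot \frac{1}{4704} = \frac{3}{1271} + \frac{29}{2016} = \frac{42907}{2562336}$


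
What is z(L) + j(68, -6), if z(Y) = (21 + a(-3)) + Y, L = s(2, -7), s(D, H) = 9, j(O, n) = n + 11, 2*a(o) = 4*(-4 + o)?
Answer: 21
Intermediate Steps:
a(o) = -8 + 2*o (a(o) = (4*(-4 + o))/2 = (-16 + 4*o)/2 = -8 + 2*o)
j(O, n) = 11 + n
L = 9
z(Y) = 7 + Y (z(Y) = (21 + (-8 + 2*(-3))) + Y = (21 + (-8 - 6)) + Y = (21 - 14) + Y = 7 + Y)
z(L) + j(68, -6) = (7 + 9) + (11 - 6) = 16 + 5 = 21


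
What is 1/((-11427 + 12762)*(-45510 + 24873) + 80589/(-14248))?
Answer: -14248/392538108549 ≈ -3.6297e-8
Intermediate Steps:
1/((-11427 + 12762)*(-45510 + 24873) + 80589/(-14248)) = 1/(1335*(-20637) + 80589*(-1/14248)) = 1/(-27550395 - 80589/14248) = 1/(-392538108549/14248) = -14248/392538108549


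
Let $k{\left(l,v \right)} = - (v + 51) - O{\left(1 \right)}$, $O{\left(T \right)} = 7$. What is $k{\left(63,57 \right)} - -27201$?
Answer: $27086$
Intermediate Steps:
$k{\left(l,v \right)} = -58 - v$ ($k{\left(l,v \right)} = - (v + 51) - 7 = - (51 + v) - 7 = \left(-51 - v\right) - 7 = -58 - v$)
$k{\left(63,57 \right)} - -27201 = \left(-58 - 57\right) - -27201 = \left(-58 - 57\right) + 27201 = -115 + 27201 = 27086$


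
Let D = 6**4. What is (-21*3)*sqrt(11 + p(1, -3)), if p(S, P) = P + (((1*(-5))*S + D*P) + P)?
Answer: -2268*I*sqrt(3) ≈ -3928.3*I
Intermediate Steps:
D = 1296
p(S, P) = -5*S + 1298*P (p(S, P) = P + (((1*(-5))*S + 1296*P) + P) = P + ((-5*S + 1296*P) + P) = P + (-5*S + 1297*P) = -5*S + 1298*P)
(-21*3)*sqrt(11 + p(1, -3)) = (-21*3)*sqrt(11 + (-5*1 + 1298*(-3))) = -63*sqrt(11 + (-5 - 3894)) = -63*sqrt(11 - 3899) = -2268*I*sqrt(3)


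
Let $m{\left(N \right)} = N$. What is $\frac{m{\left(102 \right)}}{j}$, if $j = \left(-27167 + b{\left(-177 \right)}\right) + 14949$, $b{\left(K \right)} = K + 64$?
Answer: $- \frac{102}{12331} \approx -0.0082718$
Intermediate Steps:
$b{\left(K \right)} = 64 + K$
$j = -12331$ ($j = \left(-27167 + \left(64 - 177\right)\right) + 14949 = \left(-27167 - 113\right) + 14949 = -27280 + 14949 = -12331$)
$\frac{m{\left(102 \right)}}{j} = \frac{102}{-12331} = 102 \left(- \frac{1}{12331}\right) = - \frac{102}{12331}$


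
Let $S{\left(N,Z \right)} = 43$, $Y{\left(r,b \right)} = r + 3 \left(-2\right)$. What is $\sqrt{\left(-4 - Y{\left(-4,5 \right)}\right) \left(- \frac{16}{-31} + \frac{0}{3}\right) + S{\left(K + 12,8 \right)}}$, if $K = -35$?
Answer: $\frac{\sqrt{44299}}{31} \approx 6.7895$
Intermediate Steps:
$Y{\left(r,b \right)} = -6 + r$ ($Y{\left(r,b \right)} = r - 6 = -6 + r$)
$\sqrt{\left(-4 - Y{\left(-4,5 \right)}\right) \left(- \frac{16}{-31} + \frac{0}{3}\right) + S{\left(K + 12,8 \right)}} = \sqrt{\left(-4 - \left(-6 - 4\right)\right) \left(- \frac{16}{-31} + \frac{0}{3}\right) + 43} = \sqrt{\left(-4 - -10\right) \left(\left(-16\right) \left(- \frac{1}{31}\right) + 0 \cdot \frac{1}{3}\right) + 43} = \sqrt{\left(-4 + 10\right) \left(\frac{16}{31} + 0\right) + 43} = \sqrt{6 \cdot \frac{16}{31} + 43} = \sqrt{\frac{96}{31} + 43} = \sqrt{\frac{1429}{31}} = \frac{\sqrt{44299}}{31}$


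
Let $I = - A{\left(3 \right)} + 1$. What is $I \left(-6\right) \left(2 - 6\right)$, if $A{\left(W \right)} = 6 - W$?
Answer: $-48$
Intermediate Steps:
$I = -2$ ($I = - (6 - 3) + 1 = \left(-1\right) 3 + 1 = -3 + 1 = -2$)
$I \left(-6\right) \left(2 - 6\right) = \left(-2\right) \left(-6\right) \left(2 - 6\right) = 12 \left(2 - 6\right) = 12 \left(-4\right) = -48$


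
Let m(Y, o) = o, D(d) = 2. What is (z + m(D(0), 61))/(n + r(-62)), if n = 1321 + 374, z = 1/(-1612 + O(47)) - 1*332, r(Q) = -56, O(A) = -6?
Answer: -438479/2651902 ≈ -0.16535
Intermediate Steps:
z = -537177/1618 (z = 1/(-1612 - 6) - 1*332 = 1/(-1618) - 332 = -1/1618 - 332 = -537177/1618 ≈ -332.00)
n = 1695
(z + m(D(0), 61))/(n + r(-62)) = (-537177/1618 + 61)/(1695 - 56) = -438479/1618/1639 = -438479/1618*1/1639 = -438479/2651902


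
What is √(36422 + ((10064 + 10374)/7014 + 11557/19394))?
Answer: √168504674417370893238/68014758 ≈ 190.85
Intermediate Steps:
√(36422 + ((10064 + 10374)/7014 + 11557/19394)) = √(36422 + (20438*(1/7014) + 11557*(1/19394))) = √(36422 + (10219/3507 + 11557/19394)) = √(36422 + 238717685/68014758) = √(2477472233561/68014758) = √168504674417370893238/68014758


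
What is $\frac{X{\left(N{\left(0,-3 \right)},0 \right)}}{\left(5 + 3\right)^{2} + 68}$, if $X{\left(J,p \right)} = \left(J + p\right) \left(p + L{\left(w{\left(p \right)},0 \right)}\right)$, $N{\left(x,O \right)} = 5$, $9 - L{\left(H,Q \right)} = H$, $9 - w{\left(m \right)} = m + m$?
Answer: $0$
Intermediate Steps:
$w{\left(m \right)} = 9 - 2 m$ ($w{\left(m \right)} = 9 - \left(m + m\right) = 9 - 2 m$)
$L{\left(H,Q \right)} = 9 - H$
$X{\left(J,p \right)} = 3 p \left(J + p\right)$ ($X{\left(J,p \right)} = \left(J + p\right) \left(p + \left(9 - \left(9 - 2 p\right)\right)\right) = \left(J + p\right) \left(p + \left(9 + \left(-9 + 2 p\right)\right)\right) = \left(J + p\right) \left(p + 2 p\right) = \left(J + p\right) 3 p = 3 p \left(J + p\right)$)
$\frac{X{\left(N{\left(0,-3 \right)},0 \right)}}{\left(5 + 3\right)^{2} + 68} = \frac{3 \cdot 0 \left(5 + 0\right)}{\left(5 + 3\right)^{2} + 68} = \frac{3 \cdot 0 \cdot 5}{8^{2} + 68} = \frac{1}{64 + 68} \cdot 0 = \frac{1}{132} \cdot 0 = 0$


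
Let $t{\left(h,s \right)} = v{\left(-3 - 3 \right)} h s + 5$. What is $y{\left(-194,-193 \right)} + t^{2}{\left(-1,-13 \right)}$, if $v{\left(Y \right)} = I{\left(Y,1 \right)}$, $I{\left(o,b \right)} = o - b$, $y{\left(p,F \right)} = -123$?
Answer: $7273$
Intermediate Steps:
$v{\left(Y \right)} = -1 + Y$ ($v{\left(Y \right)} = Y - 1 = -1 + Y$)
$t{\left(h,s \right)} = 5 - 7 h s$ ($t{\left(h,s \right)} = \left(-1 - 6\right) h s + 5 = - 7 h s + 5 = 5 - 7 h s$)
$y{\left(-194,-193 \right)} + t^{2}{\left(-1,-13 \right)} = -123 + \left(5 - \left(-7\right) \left(-13\right)\right)^{2} = -123 + \left(5 - 91\right)^{2} = -123 + \left(-86\right)^{2} = -123 + 7396 = 7273$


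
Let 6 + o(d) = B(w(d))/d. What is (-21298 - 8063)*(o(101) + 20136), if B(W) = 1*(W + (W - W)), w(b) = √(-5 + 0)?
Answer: -591036930 - 29361*I*√5/101 ≈ -5.9104e+8 - 650.03*I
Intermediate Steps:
w(b) = I*√5 (w(b) = √(-5) = I*√5)
B(W) = W (B(W) = 1*(W + 0) = 1*W = W)
o(d) = -6 + I*√5/d (o(d) = -6 + (I*√5)/d = -6 + I*√5/d)
(-21298 - 8063)*(o(101) + 20136) = (-21298 - 8063)*((-6 + I*√5/101) + 20136) = -29361*((-6 + I*√5*(1/101)) + 20136) = -29361*((-6 + I*√5/101) + 20136) = -29361*(20130 + I*√5/101) = -591036930 - 29361*I*√5/101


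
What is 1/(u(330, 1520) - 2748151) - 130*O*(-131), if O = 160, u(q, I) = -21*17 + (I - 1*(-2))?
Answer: 7484987452799/2746986 ≈ 2.7248e+6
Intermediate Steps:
u(q, I) = -355 + I (u(q, I) = -357 + (I + 2) = -357 + (2 + I) = -355 + I)
1/(u(330, 1520) - 2748151) - 130*O*(-131) = 1/((-355 + 1520) - 2748151) - 130*160*(-131) = 1/(1165 - 2748151) - 20800*(-131) = 1/(-2746986) - 1*(-2724800) = -1/2746986 + 2724800 = 7484987452799/2746986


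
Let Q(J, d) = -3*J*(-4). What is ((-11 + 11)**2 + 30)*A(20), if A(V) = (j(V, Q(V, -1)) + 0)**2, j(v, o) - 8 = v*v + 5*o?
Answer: 77569920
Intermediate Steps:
Q(J, d) = 12*J
j(v, o) = 8 + v**2 + 5*o (j(v, o) = 8 + (v*v + 5*o) = 8 + (v**2 + 5*o) = 8 + v**2 + 5*o)
A(V) = (8 + V**2 + 60*V)**2 (A(V) = ((8 + V**2 + 5*(12*V)) + 0)**2 = ((8 + V**2 + 60*V) + 0)**2 = (8 + V**2 + 60*V)**2)
((-11 + 11)**2 + 30)*A(20) = ((-11 + 11)**2 + 30)*(8 + 20**2 + 60*20)**2 = (0**2 + 30)*(8 + 400 + 1200)**2 = (0 + 30)*1608**2 = 30*2585664 = 77569920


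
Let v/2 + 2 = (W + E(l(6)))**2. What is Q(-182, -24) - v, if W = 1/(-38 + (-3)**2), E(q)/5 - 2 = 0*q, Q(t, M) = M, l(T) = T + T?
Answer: -183862/841 ≈ -218.62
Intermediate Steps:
l(T) = 2*T
E(q) = 10 (E(q) = 10 + 5*(0*q) = 10 + 5*0 = 10 + 0 = 10)
W = -1/29 (W = 1/(-38 + 9) = 1/(-29) = -1/29 ≈ -0.034483)
v = 163678/841 (v = -4 + 2*(-1/29 + 10)**2 = -4 + 2*(289/29)**2 = -4 + 2*(83521/841) = -4 + 167042/841 = 163678/841 ≈ 194.62)
Q(-182, -24) - v = -24 - 1*163678/841 = -24 - 163678/841 = -183862/841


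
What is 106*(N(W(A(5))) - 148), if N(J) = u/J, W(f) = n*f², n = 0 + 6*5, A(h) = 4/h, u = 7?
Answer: -751169/48 ≈ -15649.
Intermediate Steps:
n = 30 (n = 0 + 30 = 30)
W(f) = 30*f²
N(J) = 7/J
106*(N(W(A(5))) - 148) = 106*(7/((30*(4/5)²)) - 148) = 106*(7/((30*(4*(⅕))²)) - 148) = 106*(7/((30*(⅘)²)) - 148) = 106*(7/((30*(16/25))) - 148) = 106*(7/(96/5) - 148) = 106*(7*(5/96) - 148) = 106*(35/96 - 148) = 106*(-14173/96) = -751169/48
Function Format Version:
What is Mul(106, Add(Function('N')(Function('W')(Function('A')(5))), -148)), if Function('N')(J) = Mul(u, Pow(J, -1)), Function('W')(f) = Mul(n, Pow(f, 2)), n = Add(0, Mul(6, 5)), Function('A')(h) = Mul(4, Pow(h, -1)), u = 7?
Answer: Rational(-751169, 48) ≈ -15649.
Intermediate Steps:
n = 30 (n = Add(0, 30) = 30)
Function('W')(f) = Mul(30, Pow(f, 2))
Function('N')(J) = Mul(7, Pow(J, -1))
Mul(106, Add(Function('N')(Function('W')(Function('A')(5))), -148)) = Mul(106, Add(Mul(7, Pow(Mul(30, Pow(Mul(4, Pow(5, -1)), 2)), -1)), -148)) = Mul(106, Add(Mul(7, Pow(Mul(30, Pow(Mul(4, Rational(1, 5)), 2)), -1)), -148)) = Mul(106, Add(Mul(7, Pow(Mul(30, Pow(Rational(4, 5), 2)), -1)), -148)) = Mul(106, Add(Mul(7, Pow(Mul(30, Rational(16, 25)), -1)), -148)) = Mul(106, Add(Mul(7, Pow(Rational(96, 5), -1)), -148)) = Mul(106, Add(Mul(7, Rational(5, 96)), -148)) = Mul(106, Add(Rational(35, 96), -148)) = Mul(106, Rational(-14173, 96)) = Rational(-751169, 48)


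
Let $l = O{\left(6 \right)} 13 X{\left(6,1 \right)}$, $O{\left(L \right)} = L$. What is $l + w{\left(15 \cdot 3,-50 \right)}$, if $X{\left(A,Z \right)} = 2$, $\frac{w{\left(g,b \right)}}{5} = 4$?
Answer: $176$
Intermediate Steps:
$w{\left(g,b \right)} = 20$ ($w{\left(g,b \right)} = 5 \cdot 4 = 20$)
$l = 156$ ($l = 6 \cdot 13 \cdot 2 = 78 \cdot 2 = 156$)
$l + w{\left(15 \cdot 3,-50 \right)} = 156 + 20 = 176$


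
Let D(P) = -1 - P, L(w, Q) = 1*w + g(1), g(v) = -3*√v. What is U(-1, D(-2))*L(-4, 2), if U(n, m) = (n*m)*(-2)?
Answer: -14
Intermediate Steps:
L(w, Q) = -3 + w (L(w, Q) = 1*w - 3*√1 = w - 3*1 = w - 3 = -3 + w)
U(n, m) = -2*m*n (U(n, m) = (m*n)*(-2) = -2*m*n)
U(-1, D(-2))*L(-4, 2) = (-2*(-1 - 1*(-2))*(-1))*(-3 - 4) = -2*(-1 + 2)*(-1)*(-7) = -2*1*(-1)*(-7) = 2*(-7) = -14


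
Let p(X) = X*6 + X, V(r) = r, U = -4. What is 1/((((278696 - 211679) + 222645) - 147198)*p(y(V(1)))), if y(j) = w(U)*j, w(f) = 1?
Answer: 1/997248 ≈ 1.0028e-6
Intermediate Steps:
y(j) = j (y(j) = 1*j = j)
p(X) = 7*X (p(X) = 6*X + X = 7*X)
1/((((278696 - 211679) + 222645) - 147198)*p(y(V(1)))) = 1/((((278696 - 211679) + 222645) - 147198)*((7*1))) = 1/(((67017 + 222645) - 147198)*7) = (1/7)/(289662 - 147198) = (1/7)/142464 = (1/142464)*(1/7) = 1/997248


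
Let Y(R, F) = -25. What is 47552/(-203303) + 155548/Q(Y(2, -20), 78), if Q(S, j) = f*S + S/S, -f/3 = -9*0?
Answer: 31623327492/203303 ≈ 1.5555e+5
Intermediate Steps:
f = 0 (f = -(-27)*0 = -3*0 = 0)
Q(S, j) = 1 (Q(S, j) = 0*S + S/S = 0 + 1 = 1)
47552/(-203303) + 155548/Q(Y(2, -20), 78) = 47552/(-203303) + 155548/1 = 47552*(-1/203303) + 155548*1 = -47552/203303 + 155548 = 31623327492/203303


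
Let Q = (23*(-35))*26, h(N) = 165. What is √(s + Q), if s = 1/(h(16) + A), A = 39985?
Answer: I*√1349585235394/8030 ≈ 144.67*I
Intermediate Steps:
Q = -20930 (Q = -805*26 = -20930)
s = 1/40150 (s = 1/(165 + 39985) = 1/40150 ≈ 2.4907e-5)
√(s + Q) = √(1/40150 - 20930) = √(-840339499/40150) = I*√1349585235394/8030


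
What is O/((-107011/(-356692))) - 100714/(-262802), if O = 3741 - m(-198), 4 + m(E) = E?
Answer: 184812558647883/14061352411 ≈ 13143.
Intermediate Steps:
m(E) = -4 + E
O = 3943 (O = 3741 - (-4 - 198) = 3741 - 1*(-202) = 3741 + 202 = 3943)
O/((-107011/(-356692))) - 100714/(-262802) = 3943/((-107011/(-356692))) - 100714/(-262802) = 3943/((-107011*(-1/356692))) - 100714*(-1/262802) = 3943/(107011/356692) + 50357/131401 = 3943*(356692/107011) + 50357/131401 = 1406436556/107011 + 50357/131401 = 184812558647883/14061352411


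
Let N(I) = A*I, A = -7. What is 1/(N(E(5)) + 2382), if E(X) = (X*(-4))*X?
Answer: 1/3082 ≈ 0.00032446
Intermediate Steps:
E(X) = -4*X² (E(X) = (-4*X)*X = -4*X²)
N(I) = -7*I
1/(N(E(5)) + 2382) = 1/(-(-28)*5² + 2382) = 1/(-(-28)*25 + 2382) = 1/(-7*(-100) + 2382) = 1/(700 + 2382) = 1/3082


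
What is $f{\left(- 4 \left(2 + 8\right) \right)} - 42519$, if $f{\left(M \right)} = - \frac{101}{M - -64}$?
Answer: $- \frac{1020557}{24} \approx -42523.0$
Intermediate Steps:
$f{\left(M \right)} = - \frac{101}{64 + M}$ ($f{\left(M \right)} = - \frac{101}{M + 64} = - \frac{101}{64 + M}$)
$f{\left(- 4 \left(2 + 8\right) \right)} - 42519 = - \frac{101}{64 - 4 \left(2 + 8\right)} - 42519 = - \frac{101}{64 - 40} - 42519 = - \frac{101}{24} - 42519 = - \frac{1020557}{24}$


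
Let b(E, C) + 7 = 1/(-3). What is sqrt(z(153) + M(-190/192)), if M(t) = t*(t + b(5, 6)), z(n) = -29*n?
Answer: I*sqrt(40815487)/96 ≈ 66.549*I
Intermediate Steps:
b(E, C) = -22/3 (b(E, C) = -7 + 1/(-3) = -7 - 1/3 = -22/3)
M(t) = t*(-22/3 + t) (M(t) = t*(t - 22/3) = t*(-22/3 + t))
sqrt(z(153) + M(-190/192)) = sqrt(-29*153 + (-190/192)*(-22 + 3*(-190/192))/3) = sqrt(-4437 + (-190*1/192)*(-22 + 3*(-190*1/192))/3) = sqrt(-4437 + (1/3)*(-95/96)*(-22 + 3*(-95/96))) = sqrt(-4437 + (1/3)*(-95/96)*(-22 - 95/32)) = sqrt(-4437 + (1/3)*(-95/96)*(-799/32)) = sqrt(-4437 + 75905/9216) = sqrt(-40815487/9216) = I*sqrt(40815487)/96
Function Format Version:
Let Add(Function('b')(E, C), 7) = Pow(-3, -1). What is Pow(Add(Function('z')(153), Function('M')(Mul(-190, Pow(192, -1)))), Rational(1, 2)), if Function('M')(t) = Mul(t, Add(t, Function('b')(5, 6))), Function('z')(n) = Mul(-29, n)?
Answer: Mul(Rational(1, 96), I, Pow(40815487, Rational(1, 2))) ≈ Mul(66.549, I)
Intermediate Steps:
Function('b')(E, C) = Rational(-22, 3) (Function('b')(E, C) = Add(-7, Pow(-3, -1)) = Add(-7, Rational(-1, 3)) = Rational(-22, 3))
Function('M')(t) = Mul(t, Add(Rational(-22, 3), t)) (Function('M')(t) = Mul(t, Add(t, Rational(-22, 3))) = Mul(t, Add(Rational(-22, 3), t)))
Pow(Add(Function('z')(153), Function('M')(Mul(-190, Pow(192, -1)))), Rational(1, 2)) = Pow(Add(Mul(-29, 153), Mul(Rational(1, 3), Mul(-190, Pow(192, -1)), Add(-22, Mul(3, Mul(-190, Pow(192, -1)))))), Rational(1, 2)) = Pow(Add(-4437, Mul(Rational(1, 3), Mul(-190, Rational(1, 192)), Add(-22, Mul(3, Mul(-190, Rational(1, 192)))))), Rational(1, 2)) = Pow(Add(-4437, Mul(Rational(1, 3), Rational(-95, 96), Add(-22, Mul(3, Rational(-95, 96))))), Rational(1, 2)) = Pow(Add(-4437, Mul(Rational(1, 3), Rational(-95, 96), Add(-22, Rational(-95, 32)))), Rational(1, 2)) = Pow(Add(-4437, Mul(Rational(1, 3), Rational(-95, 96), Rational(-799, 32))), Rational(1, 2)) = Pow(Add(-4437, Rational(75905, 9216)), Rational(1, 2)) = Pow(Rational(-40815487, 9216), Rational(1, 2)) = Mul(Rational(1, 96), I, Pow(40815487, Rational(1, 2)))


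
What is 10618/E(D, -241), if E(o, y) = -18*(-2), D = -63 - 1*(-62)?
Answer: 5309/18 ≈ 294.94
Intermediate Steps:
D = -1 (D = -63 + 62 = -1)
E(o, y) = 36
10618/E(D, -241) = 10618/36 = 10618*(1/36) = 5309/18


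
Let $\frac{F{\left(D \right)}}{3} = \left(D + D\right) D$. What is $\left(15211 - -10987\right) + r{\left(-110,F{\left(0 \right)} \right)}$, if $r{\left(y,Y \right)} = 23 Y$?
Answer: $26198$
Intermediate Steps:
$F{\left(D \right)} = 6 D^{2}$ ($F{\left(D \right)} = 3 \left(D + D\right) D = 3 \cdot 2 D D = 3 \cdot 2 D^{2} = 6 D^{2}$)
$\left(15211 - -10987\right) + r{\left(-110,F{\left(0 \right)} \right)} = \left(15211 - -10987\right) + 23 \cdot 6 \cdot 0^{2} = \left(15211 + 10987\right) + 23 \cdot 6 \cdot 0 = 26198 + 23 \cdot 0 = 26198 + 0 = 26198$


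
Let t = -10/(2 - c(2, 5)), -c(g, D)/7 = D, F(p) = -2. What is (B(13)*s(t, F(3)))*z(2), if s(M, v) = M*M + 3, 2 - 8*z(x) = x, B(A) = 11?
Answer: 0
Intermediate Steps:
c(g, D) = -7*D
z(x) = ¼ - x/8
t = -10/37 (t = -10/(2 - (-7)*5) = -10/(2 - 1*(-35)) = -10/(2 + 35) = -10/37 ≈ -0.27027)
s(M, v) = 3 + M² (s(M, v) = M² + 3 = 3 + M²)
(B(13)*s(t, F(3)))*z(2) = (11*(3 + (-10/37)²))*(¼ - ⅛*2) = (11*(3 + 100/1369))*(¼ - ¼) = (11*(4207/1369))*0 = (46277/1369)*0 = 0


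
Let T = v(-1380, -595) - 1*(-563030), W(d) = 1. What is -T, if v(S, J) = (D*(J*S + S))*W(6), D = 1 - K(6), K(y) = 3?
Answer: 1076410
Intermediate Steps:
D = -2 (D = 1 - 1*3 = 1 - 3 = -2)
v(S, J) = -2*S - 2*J*S (v(S, J) = -2*(J*S + S)*1 = -2*(S + J*S)*1 = (-2*S - 2*J*S)*1 = -2*S - 2*J*S)
T = -1076410 (T = -2*(-1380)*(1 - 595) - 1*(-563030) = -2*(-1380)*(-594) + 563030 = -1639440 + 563030 = -1076410)
-T = -1*(-1076410) = 1076410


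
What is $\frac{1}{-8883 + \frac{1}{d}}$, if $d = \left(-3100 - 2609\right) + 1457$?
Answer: $- \frac{4252}{37770517} \approx -0.00011257$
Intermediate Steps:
$d = -4252$ ($d = -5709 + 1457 = -4252$)
$\frac{1}{-8883 + \frac{1}{d}} = \frac{1}{-8883 + \frac{1}{-4252}} = \frac{1}{-8883 - \frac{1}{4252}} = \frac{1}{- \frac{37770517}{4252}} = - \frac{4252}{37770517}$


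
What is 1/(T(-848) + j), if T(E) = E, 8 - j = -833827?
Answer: 1/832987 ≈ 1.2005e-6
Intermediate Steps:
j = 833835 (j = 8 - 1*(-833827) = 8 + 833827 = 833835)
1/(T(-848) + j) = 1/(-848 + 833835) = 1/832987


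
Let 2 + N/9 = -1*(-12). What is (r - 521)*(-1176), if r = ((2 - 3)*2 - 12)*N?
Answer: 2094456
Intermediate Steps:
N = 90 (N = -18 + 9*(-1*(-12)) = -18 + 9*12 = -18 + 108 = 90)
r = -1260 (r = ((2 - 3)*2 - 12)*90 = (-1*2 - 12)*90 = (-2 - 12)*90 = -14*90 = -1260)
(r - 521)*(-1176) = (-1260 - 521)*(-1176) = -1781*(-1176) = 2094456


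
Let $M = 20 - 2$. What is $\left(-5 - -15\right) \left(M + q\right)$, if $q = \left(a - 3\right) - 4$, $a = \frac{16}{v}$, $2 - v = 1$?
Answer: $270$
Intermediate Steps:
$v = 1$ ($v = 2 - 1 = 1$)
$a = 16$ ($a = \frac{16}{1} = 16 \cdot 1 = 16$)
$q = 9$ ($q = \left(16 - 3\right) - 4 = 13 - 4 = 9$)
$M = 18$ ($M = 20 - 2 = 18$)
$\left(-5 - -15\right) \left(M + q\right) = \left(-5 - -15\right) \left(18 + 9\right) = \left(-5 + 15\right) 27 = 10 \cdot 27 = 270$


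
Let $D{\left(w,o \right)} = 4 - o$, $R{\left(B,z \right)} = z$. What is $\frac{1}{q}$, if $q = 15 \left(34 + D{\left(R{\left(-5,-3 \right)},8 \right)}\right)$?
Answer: $\frac{1}{450} \approx 0.0022222$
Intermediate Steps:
$q = 450$ ($q = 15 \left(34 + \left(4 - 8\right)\right) = 15 \left(34 - 4\right) = 15 \cdot 30 = 450$)
$\frac{1}{q} = \frac{1}{450}$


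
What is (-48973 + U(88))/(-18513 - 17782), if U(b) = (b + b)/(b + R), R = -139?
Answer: 2497799/1851045 ≈ 1.3494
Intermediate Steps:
U(b) = 2*b/(-139 + b) (U(b) = (b + b)/(b - 139) = (2*b)/(-139 + b) = 2*b/(-139 + b))
(-48973 + U(88))/(-18513 - 17782) = (-48973 + 2*88/(-139 + 88))/(-18513 - 17782) = (-48973 + 2*88/(-51))/(-36295) = (-48973 + 2*88*(-1/51))*(-1/36295) = (-48973 - 176/51)*(-1/36295) = -2497799/51*(-1/36295) = 2497799/1851045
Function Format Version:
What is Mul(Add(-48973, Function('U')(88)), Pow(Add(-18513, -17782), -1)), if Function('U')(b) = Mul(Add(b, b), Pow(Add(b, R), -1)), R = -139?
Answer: Rational(2497799, 1851045) ≈ 1.3494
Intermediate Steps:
Function('U')(b) = Mul(2, b, Pow(Add(-139, b), -1)) (Function('U')(b) = Mul(Add(b, b), Pow(Add(b, -139), -1)) = Mul(Mul(2, b), Pow(Add(-139, b), -1)) = Mul(2, b, Pow(Add(-139, b), -1)))
Mul(Add(-48973, Function('U')(88)), Pow(Add(-18513, -17782), -1)) = Mul(Add(-48973, Mul(2, 88, Pow(Add(-139, 88), -1))), Pow(Add(-18513, -17782), -1)) = Mul(Add(-48973, Mul(2, 88, Pow(-51, -1))), Pow(-36295, -1)) = Mul(Add(-48973, Mul(2, 88, Rational(-1, 51))), Rational(-1, 36295)) = Mul(Add(-48973, Rational(-176, 51)), Rational(-1, 36295)) = Mul(Rational(-2497799, 51), Rational(-1, 36295)) = Rational(2497799, 1851045)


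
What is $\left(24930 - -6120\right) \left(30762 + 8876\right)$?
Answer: $1230759900$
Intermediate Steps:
$\left(24930 - -6120\right) \left(30762 + 8876\right) = \left(24930 + \left(-1821 + 7941\right)\right) 39638 = \left(24930 + 6120\right) 39638 = 31050 \cdot 39638 = 1230759900$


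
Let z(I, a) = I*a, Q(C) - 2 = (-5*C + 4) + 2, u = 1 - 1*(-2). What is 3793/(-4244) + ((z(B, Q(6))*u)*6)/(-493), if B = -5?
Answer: -10273069/2092292 ≈ -4.9100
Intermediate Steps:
u = 3 (u = 1 + 2 = 3)
Q(C) = 8 - 5*C (Q(C) = 2 + ((-5*C + 4) + 2) = 2 + ((4 - 5*C) + 2) = 2 + (6 - 5*C) = 8 - 5*C)
3793/(-4244) + ((z(B, Q(6))*u)*6)/(-493) = 3793/(-4244) + ((-5*(8 - 5*6)*3)*6)/(-493) = 3793*(-1/4244) + ((-5*(8 - 30)*3)*6)*(-1/493) = -3793/4244 + ((-5*(-22)*3)*6)*(-1/493) = -3793/4244 + ((110*3)*6)*(-1/493) = -3793/4244 + (330*6)*(-1/493) = -3793/4244 + 1980*(-1/493) = -3793/4244 - 1980/493 = -10273069/2092292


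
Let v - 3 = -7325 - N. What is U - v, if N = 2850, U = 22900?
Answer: 33072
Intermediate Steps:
v = -10172 (v = 3 + (-7325 - 1*2850) = 3 + (-7325 - 2850) = 3 - 10175 = -10172)
U - v = 22900 - 1*(-10172) = 22900 + 10172 = 33072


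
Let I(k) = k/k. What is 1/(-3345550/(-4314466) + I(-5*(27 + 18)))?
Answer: 165941/294616 ≈ 0.56324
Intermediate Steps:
I(k) = 1
1/(-3345550/(-4314466) + I(-5*(27 + 18))) = 1/(-3345550/(-4314466) + 1) = 1/(-3345550*(-1/4314466) + 1) = 1/(128675/165941 + 1) = 1/(294616/165941) = 165941/294616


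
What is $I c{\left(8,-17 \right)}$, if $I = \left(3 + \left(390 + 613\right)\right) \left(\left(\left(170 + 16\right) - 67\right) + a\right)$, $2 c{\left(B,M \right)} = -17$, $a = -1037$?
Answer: $7849818$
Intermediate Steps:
$c{\left(B,M \right)} = - \frac{17}{2}$ ($c{\left(B,M \right)} = \frac{1}{2} \left(-17\right) = - \frac{17}{2}$)
$I = -923508$ ($I = \left(3 + \left(390 + 613\right)\right) \left(\left(\left(170 + 16\right) - 67\right) - 1037\right) = \left(3 + 1003\right) \left(\left(186 - 67\right) - 1037\right) = 1006 \left(119 - 1037\right) = 1006 \left(-918\right) = -923508$)
$I c{\left(8,-17 \right)} = \left(-923508\right) \left(- \frac{17}{2}\right) = 7849818$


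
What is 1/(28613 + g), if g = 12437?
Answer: 1/41050 ≈ 2.4361e-5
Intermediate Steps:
1/(28613 + g) = 1/(28613 + 12437) = 1/41050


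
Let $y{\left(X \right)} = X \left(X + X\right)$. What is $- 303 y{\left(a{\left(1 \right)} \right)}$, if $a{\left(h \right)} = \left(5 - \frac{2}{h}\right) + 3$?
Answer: $-21816$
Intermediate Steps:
$a{\left(h \right)} = 8 - \frac{2}{h}$
$y{\left(X \right)} = 2 X^{2}$ ($y{\left(X \right)} = X 2 X = 2 X^{2}$)
$- 303 y{\left(a{\left(1 \right)} \right)} = - 303 \cdot 2 \left(8 - \frac{2}{1}\right)^{2} = - 303 \cdot 2 \left(8 - 2\right)^{2} = - 303 \cdot 2 \cdot 6^{2} = - 303 \cdot 2 \cdot 36 = \left(-303\right) 72 = -21816$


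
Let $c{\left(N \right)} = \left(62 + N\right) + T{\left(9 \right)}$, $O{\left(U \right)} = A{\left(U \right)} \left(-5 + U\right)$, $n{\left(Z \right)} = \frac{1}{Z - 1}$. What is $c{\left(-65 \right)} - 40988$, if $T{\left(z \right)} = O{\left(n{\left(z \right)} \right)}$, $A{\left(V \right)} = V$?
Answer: $- \frac{2623463}{64} \approx -40992.0$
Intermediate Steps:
$n{\left(Z \right)} = \frac{1}{-1 + Z}$
$O{\left(U \right)} = U \left(-5 + U\right)$
$T{\left(z \right)} = \frac{-5 + \frac{1}{-1 + z}}{-1 + z}$
$c{\left(N \right)} = \frac{3929}{64} + N$ ($c{\left(N \right)} = \left(62 + N\right) + \frac{6 - 45}{\left(-1 + 9\right)^{2}} = \left(62 + N\right) + \frac{6 - 45}{64} = \left(62 + N\right) + \frac{1}{64} \left(-39\right) = \left(62 + N\right) - \frac{39}{64} = \frac{3929}{64} + N$)
$c{\left(-65 \right)} - 40988 = \left(\frac{3929}{64} - 65\right) - 40988 = - \frac{231}{64} - 40988 = - \frac{2623463}{64}$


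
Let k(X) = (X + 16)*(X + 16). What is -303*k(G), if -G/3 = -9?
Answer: -560247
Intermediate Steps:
G = 27 (G = -3*(-9) = 27)
k(X) = (16 + X)² (k(X) = (16 + X)*(16 + X) = (16 + X)²)
-303*k(G) = -303*(16 + 27)² = -303*43² = -303*1849 = -560247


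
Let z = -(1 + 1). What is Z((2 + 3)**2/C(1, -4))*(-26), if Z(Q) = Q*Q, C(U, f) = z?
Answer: -8125/2 ≈ -4062.5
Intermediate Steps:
z = -2 (z = -1*2 = -2)
C(U, f) = -2
Z(Q) = Q**2
Z((2 + 3)**2/C(1, -4))*(-26) = ((2 + 3)**2/(-2))**2*(-26) = (5**2*(-1/2))**2*(-26) = (25*(-1/2))**2*(-26) = (-25/2)**2*(-26) = (625/4)*(-26) = -8125/2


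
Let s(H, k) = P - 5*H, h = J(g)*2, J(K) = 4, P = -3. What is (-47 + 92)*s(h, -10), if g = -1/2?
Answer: -1935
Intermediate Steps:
g = -½ (g = -1*½ = -½ ≈ -0.50000)
h = 8 (h = 4*2 = 8)
s(H, k) = -3 - 5*H
(-47 + 92)*s(h, -10) = (-47 + 92)*(-3 - 5*8) = 45*(-3 - 40) = 45*(-43) = -1935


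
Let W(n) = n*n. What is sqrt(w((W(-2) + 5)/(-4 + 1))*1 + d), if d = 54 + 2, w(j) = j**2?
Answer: sqrt(65) ≈ 8.0623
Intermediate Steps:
W(n) = n**2
d = 56
sqrt(w((W(-2) + 5)/(-4 + 1))*1 + d) = sqrt((((-2)**2 + 5)/(-4 + 1))**2*1 + 56) = sqrt(((4 + 5)/(-3))**2*1 + 56) = sqrt((9*(-1/3))**2*1 + 56) = sqrt((-3)**2*1 + 56) = sqrt(9*1 + 56) = sqrt(9 + 56) = sqrt(65)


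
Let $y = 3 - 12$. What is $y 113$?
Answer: $-1017$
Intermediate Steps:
$y = -9$ ($y = 3 - 12 = -9$)
$y 113 = \left(-9\right) 113 = -1017$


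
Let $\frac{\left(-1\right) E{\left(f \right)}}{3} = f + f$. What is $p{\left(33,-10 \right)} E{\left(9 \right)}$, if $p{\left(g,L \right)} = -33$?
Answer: $1782$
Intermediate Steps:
$E{\left(f \right)} = - 6 f$ ($E{\left(f \right)} = - 3 \left(f + f\right) = - 3 \cdot 2 f = - 6 f$)
$p{\left(33,-10 \right)} E{\left(9 \right)} = - 33 \left(\left(-6\right) 9\right) = \left(-33\right) \left(-54\right) = 1782$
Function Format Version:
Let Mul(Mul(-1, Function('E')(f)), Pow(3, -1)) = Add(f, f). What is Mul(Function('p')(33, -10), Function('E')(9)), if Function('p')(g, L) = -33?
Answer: 1782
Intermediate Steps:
Function('E')(f) = Mul(-6, f) (Function('E')(f) = Mul(-3, Add(f, f)) = Mul(-3, Mul(2, f)) = Mul(-6, f))
Mul(Function('p')(33, -10), Function('E')(9)) = Mul(-33, Mul(-6, 9)) = Mul(-33, -54) = 1782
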